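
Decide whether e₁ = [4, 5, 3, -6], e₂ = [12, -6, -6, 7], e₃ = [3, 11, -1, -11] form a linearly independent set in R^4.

Row-reduce the matrix whose columns are e₁, e₂, e₃.
The reduction yields 3 nonzero rows, so the rank is 3.
Since rank = 3 (the number of vectors), the set is linearly independent.

linearly independent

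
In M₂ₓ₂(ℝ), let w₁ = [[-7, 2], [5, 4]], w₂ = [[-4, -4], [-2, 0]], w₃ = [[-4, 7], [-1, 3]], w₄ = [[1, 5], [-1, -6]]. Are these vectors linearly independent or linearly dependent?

linearly independent

Take coordinates with respect to the standard basis {E₁₁, E₁₂, E₂₁, E₂₂}.
Row-reduce the matrix whose columns are w₁, w₂, w₃, w₄.
The reduction yields 4 nonzero rows, so the rank is 4.
Since rank = 4 (the number of vectors), the set is linearly independent.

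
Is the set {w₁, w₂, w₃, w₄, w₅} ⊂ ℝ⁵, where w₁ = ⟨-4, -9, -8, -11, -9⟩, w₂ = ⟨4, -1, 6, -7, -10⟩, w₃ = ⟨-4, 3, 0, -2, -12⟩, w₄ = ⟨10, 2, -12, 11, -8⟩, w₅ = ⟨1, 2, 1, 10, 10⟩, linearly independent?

Row-reduce the matrix whose columns are w₁, w₂, w₃, w₄, w₅.
The reduction yields 5 nonzero rows, so the rank is 5.
Since rank = 5 (the number of vectors), the set is linearly independent.

linearly independent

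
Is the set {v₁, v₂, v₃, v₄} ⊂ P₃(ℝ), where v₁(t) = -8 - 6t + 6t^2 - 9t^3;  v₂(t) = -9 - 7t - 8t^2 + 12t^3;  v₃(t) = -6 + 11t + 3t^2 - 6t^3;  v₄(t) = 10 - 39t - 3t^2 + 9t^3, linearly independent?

linearly dependent

Take coordinates with respect to the standard basis {1, t, …, t^3}.
Form the 4×4 matrix with these as columns; its determinant is 0.
A zero determinant means the columns are linearly dependent.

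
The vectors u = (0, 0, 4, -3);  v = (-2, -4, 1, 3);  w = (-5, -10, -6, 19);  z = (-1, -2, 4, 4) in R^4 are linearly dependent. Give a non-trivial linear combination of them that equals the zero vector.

Set up α₁u + … + α₄z = 0 and solve the homogeneous system.
One solution (up to scaling) is (3, -2, 1, -1).

3u - 2v + w - z = 0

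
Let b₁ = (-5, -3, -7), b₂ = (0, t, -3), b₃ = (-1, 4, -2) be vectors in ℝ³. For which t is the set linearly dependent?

Place the vectors as rows of a 3×3 matrix; dependence ⇔ determinant zero.
Expanding, det = 3*t - 69.
This vanishes exactly when t = 23.

t = 23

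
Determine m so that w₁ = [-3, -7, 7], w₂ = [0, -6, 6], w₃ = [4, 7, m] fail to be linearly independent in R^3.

Place the vectors as rows of a 3×3 matrix; dependence ⇔ determinant zero.
The determinant works out to 18*m + 126.
This vanishes exactly when m = -7.

m = -7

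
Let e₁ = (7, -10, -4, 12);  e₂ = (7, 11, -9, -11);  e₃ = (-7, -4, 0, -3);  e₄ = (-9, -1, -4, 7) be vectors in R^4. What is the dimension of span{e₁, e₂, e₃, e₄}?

dim = 4

Apply Gaussian elimination to the matrix whose rows are e₁, e₂, e₃, e₄.
Reduction leaves 4 leading entries, giving rank 4.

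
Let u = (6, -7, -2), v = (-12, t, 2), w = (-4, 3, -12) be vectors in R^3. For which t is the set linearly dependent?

Dependence holds iff the 3×3 matrix [u v w] is singular.
Expanding, det = 1100 - 80*t.
This vanishes exactly when t = 55/4.

t = 55/4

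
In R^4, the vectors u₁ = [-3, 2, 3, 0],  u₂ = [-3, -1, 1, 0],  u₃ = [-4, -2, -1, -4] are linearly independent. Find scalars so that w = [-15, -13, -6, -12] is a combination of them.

w = -2u₁ + 3u₂ + 3u₃

Since u₁, u₂, u₃ are independent, the coefficients expressing w are uniquely determined by a linear system.
Back-substitution yields (c₁, c₂, c₃) = (-2, 3, 3).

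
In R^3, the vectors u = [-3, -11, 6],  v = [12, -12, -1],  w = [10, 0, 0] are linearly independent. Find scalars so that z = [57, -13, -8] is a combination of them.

Set up the augmented matrix [u | v | w | z] and row-reduce.
The system has the unique solution (a₁, a₂, a₃) = (-1, 2, 3).

z = -u + 2v + 3w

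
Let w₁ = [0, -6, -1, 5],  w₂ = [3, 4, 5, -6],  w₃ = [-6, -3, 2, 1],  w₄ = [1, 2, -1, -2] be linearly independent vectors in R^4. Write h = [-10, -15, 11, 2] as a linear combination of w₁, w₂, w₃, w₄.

Set up the augmented matrix [w₁ | w₂ | w₃ | w₄ | h] and row-reduce.
Row-reducing the augmented matrix gives the unique coefficients (a₁, …, a₄) = (3, 2, 3, 2).

h = 3w₁ + 2w₂ + 3w₃ + 2w₄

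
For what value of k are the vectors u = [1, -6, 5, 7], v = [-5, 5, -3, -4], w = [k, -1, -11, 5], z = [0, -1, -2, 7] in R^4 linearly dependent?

The set is linearly dependent precisely when det[u; v; w; z] = 0.
Cofactor expansion gives det = 1440 - 72*k.
Setting this to zero gives k = 20.

k = 20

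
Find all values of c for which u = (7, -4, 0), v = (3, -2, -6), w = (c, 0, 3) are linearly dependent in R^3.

Dependence holds iff the 3×3 matrix [u v w] is singular.
Cofactor expansion gives det = 24*c - 6.
Setting this to zero gives c = 1/4.

c = 1/4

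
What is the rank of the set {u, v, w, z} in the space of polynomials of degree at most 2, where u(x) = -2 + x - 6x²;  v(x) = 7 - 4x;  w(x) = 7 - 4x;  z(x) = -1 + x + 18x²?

2

Represent each element by its coordinate vector in ℝ³.
Form the matrix with u, v, w, z as columns and reduce.
Exactly 2 pivots survive; hence the rank is 2.
(With 4 elements in a 3-dimensional space the rank is at most 3.)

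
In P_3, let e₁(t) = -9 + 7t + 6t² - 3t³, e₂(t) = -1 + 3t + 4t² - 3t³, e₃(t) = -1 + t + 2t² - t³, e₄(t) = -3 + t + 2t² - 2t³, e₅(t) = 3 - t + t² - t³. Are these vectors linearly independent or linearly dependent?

Write each element as a coordinate vector in ℝ⁴ using {1, t, …, t³}.
There are 5 vectors in a 4-dimensional space, so they cannot be linearly independent.

linearly dependent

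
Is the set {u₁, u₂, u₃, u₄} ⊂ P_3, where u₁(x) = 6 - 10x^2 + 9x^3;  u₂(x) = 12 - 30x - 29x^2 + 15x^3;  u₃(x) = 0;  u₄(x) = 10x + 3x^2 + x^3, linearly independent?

Write each element as a coordinate vector in ℝ⁴ using {1, x, …, x^3}.
One of the vectors is the zero vector, so the set is linearly dependent.

linearly dependent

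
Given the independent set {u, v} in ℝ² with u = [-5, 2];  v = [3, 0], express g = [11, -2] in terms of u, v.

Since u, v are independent, the coefficients expressing g are uniquely determined by a linear system.
Back-substitution yields (c₁, c₂) = (-1, 2).

g = -u + 2v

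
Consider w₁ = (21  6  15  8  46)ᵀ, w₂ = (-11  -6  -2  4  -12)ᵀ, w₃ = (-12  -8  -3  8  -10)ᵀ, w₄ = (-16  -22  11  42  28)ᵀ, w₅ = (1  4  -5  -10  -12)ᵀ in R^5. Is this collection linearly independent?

Place the vectors as rows of a 5×5 matrix and reduce to echelon form.
The reduction yields 3 nonzero rows, so the rank is 3.
Since rank 3 < 5, the set is linearly dependent.

linearly dependent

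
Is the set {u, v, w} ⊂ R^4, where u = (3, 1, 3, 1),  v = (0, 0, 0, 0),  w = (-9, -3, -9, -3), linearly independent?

One of the vectors is the zero vector, so the set is linearly dependent.

linearly dependent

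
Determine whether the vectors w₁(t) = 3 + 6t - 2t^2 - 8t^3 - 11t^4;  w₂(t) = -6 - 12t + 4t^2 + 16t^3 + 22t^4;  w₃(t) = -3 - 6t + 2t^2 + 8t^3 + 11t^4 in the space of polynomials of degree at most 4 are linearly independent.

linearly dependent

Take coordinates with respect to the standard basis {1, t, …, t^4}.
Row-reduce the matrix whose columns are w₁, w₂, w₃.
The reduction yields 1 nonzero row, so the rank is 1.
Since rank 1 < 3, the set is linearly dependent.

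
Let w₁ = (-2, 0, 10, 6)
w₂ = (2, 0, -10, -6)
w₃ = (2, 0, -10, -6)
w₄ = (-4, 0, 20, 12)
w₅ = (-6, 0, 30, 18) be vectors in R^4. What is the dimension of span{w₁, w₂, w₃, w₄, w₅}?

Put the 4×5 matrix [w₁|w₂|w₃|w₄|w₅] into echelon form.
Exactly 1 pivot survives; hence the rank is 1.
(With 5 elements in a 4-dimensional space the rank is at most 4.)

dim = 1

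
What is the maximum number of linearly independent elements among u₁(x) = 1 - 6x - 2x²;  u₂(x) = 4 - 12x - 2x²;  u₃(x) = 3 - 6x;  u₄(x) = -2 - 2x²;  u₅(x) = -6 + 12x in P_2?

2

Pass to coordinate vectors with respect to the basis {1, x, x²}.
Row-reduce the 5×3 matrix with these as rows.
Exactly 2 pivots survive; hence the rank is 2.
(With 5 elements in a 3-dimensional space the rank is at most 3.)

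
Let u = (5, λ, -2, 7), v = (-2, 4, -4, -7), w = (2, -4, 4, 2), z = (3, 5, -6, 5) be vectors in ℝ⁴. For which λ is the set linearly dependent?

λ = 1

The vectors are dependent exactly when the determinant of the matrix with rows u, v, w, z vanishes.
The determinant works out to 120 - 120*λ.
Setting this to zero gives λ = 1.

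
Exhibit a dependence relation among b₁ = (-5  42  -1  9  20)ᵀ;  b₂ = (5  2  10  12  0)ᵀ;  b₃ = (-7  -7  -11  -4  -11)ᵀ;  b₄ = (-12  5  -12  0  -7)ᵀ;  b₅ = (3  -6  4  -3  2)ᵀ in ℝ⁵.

b₁ + b₂ + 3b₃ - b₄ + 3b₅ = 0

Set up α₁b₁ + … + α₅b₅ = 0 and solve the homogeneous system.
The free variable yields coefficients (1, 1, 3, -1, 3) (any nonzero multiple also works).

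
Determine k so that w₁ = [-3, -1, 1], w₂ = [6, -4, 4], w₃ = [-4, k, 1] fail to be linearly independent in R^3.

Dependence holds iff the 3×3 matrix [w₁ w₂ w₃] is singular.
The determinant works out to 18*k + 18.
Setting this to zero gives k = -1.

k = -1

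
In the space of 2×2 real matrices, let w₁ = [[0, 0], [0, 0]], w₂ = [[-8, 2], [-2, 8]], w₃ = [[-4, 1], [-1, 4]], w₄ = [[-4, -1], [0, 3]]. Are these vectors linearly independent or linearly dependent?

Write each element as a coordinate vector in ℝ⁴ using {E₁₁, E₁₂, E₂₁, E₂₂}.
One of the vectors is the zero vector, so the set is linearly dependent.

linearly dependent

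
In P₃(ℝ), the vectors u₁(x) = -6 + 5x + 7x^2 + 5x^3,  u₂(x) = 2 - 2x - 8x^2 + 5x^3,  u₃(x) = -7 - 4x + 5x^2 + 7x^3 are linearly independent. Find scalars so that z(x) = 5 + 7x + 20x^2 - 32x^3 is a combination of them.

z = -u₁ - 4u₂ - u₃

Work in coordinates with respect to the standard basis {1, x, …, x^3}.
Set up the augmented matrix [u₁ | u₂ | u₃ | z] and row-reduce.
Back-substitution yields (a₁, a₂, a₃) = (-1, -4, -1).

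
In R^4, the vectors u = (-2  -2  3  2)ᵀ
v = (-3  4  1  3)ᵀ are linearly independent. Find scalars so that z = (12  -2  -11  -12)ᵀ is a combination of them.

Solve the system with u, v as columns and z as the right-hand side.
Row-reducing the augmented matrix gives the unique coefficients (a₁, a₂) = (-3, -2).

z = -3u - 2v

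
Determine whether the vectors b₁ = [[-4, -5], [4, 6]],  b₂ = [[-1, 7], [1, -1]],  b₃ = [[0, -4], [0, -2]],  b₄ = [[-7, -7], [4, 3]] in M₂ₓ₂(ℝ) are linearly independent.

Write each element as a coordinate vector in ℝ⁴ using {E₁₁, E₁₂, E₂₁, E₂₂}.
Place the vectors as rows of a 4×4 matrix and reduce to echelon form.
The reduction yields 4 nonzero rows, so the rank is 4.
Since rank = 4 (the number of vectors), the set is linearly independent.

linearly independent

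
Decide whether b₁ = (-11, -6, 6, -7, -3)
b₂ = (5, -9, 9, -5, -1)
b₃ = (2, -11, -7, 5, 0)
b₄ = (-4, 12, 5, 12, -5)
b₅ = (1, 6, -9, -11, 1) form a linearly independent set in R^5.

linearly independent

Row-reduce the matrix whose columns are b₁, b₂, b₃, b₄, b₅.
The reduction yields 5 nonzero rows, so the rank is 5.
Since rank = 5 (the number of vectors), the set is linearly independent.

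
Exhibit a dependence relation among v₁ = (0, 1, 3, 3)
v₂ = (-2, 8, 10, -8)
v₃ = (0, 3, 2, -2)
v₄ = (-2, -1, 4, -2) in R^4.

Row-reduce the matrix with v₁, v₂, v₃, v₄ as columns; the null space gives the coefficients.
One solution (up to scaling) is (0, 1, -3, -1).

v₂ - 3v₃ - v₄ = 0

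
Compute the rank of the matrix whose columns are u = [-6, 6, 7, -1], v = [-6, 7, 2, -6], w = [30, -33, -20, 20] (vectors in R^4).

Form the matrix with u, v, w as columns and reduce.
There are 2 pivot columns, so rank = 2.

2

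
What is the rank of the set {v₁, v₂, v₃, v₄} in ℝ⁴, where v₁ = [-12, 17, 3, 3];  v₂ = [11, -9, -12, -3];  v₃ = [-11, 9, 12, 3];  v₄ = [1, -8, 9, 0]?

rank 2

Apply Gaussian elimination to the matrix whose rows are v₁, v₂, v₃, v₄.
The echelon form has 2 nonzero rows, so the rank is 2.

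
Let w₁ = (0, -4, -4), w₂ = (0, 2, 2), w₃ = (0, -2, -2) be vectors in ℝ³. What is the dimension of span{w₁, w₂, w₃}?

dim = 1

Form the matrix with w₁, w₂, w₃ as columns and reduce.
Reduction leaves 1 leading entry, giving rank 1.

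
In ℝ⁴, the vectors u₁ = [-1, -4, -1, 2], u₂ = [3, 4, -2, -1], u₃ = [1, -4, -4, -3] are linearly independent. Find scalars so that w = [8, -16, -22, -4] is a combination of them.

Solve the system with u₁, u₂, u₃ as columns and w as the right-hand side.
The system has the unique solution (c₁, c₂, c₃) = (4, 3, 3).

w = 4u₁ + 3u₂ + 3u₃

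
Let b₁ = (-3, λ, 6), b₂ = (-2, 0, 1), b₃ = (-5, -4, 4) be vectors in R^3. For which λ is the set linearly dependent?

λ = -12

Place the vectors as rows of a 3×3 matrix; dependence ⇔ determinant zero.
Expanding, det = 3*λ + 36.
Setting this to zero gives λ = -12.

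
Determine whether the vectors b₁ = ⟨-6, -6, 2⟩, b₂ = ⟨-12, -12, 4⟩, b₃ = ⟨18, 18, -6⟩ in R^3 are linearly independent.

Form the 3×3 matrix with these as columns; its determinant is 0.
A zero determinant means the columns are linearly dependent.

linearly dependent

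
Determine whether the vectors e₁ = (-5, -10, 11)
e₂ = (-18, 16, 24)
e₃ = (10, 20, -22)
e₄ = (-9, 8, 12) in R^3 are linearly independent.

linearly dependent

There are 4 vectors in a 3-dimensional space, so they cannot be linearly independent.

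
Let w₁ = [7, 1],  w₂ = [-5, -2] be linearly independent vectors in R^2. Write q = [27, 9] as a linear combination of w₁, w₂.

q = w₁ - 4w₂

Solve the system with w₁, w₂ as columns and q as the right-hand side.
Back-substitution yields (c₁, c₂) = (1, -4).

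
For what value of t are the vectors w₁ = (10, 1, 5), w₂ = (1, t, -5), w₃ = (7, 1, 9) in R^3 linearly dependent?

t = -1/5

Dependence holds iff the 3×3 matrix [w₁ w₂ w₃] is singular.
Expanding, det = 55*t + 11.
Setting this to zero gives t = -1/5.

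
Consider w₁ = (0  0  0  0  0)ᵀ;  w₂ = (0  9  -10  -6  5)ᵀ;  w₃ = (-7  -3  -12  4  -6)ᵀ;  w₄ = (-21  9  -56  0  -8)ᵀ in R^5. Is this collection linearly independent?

linearly dependent

One of the vectors is the zero vector, so the set is linearly dependent.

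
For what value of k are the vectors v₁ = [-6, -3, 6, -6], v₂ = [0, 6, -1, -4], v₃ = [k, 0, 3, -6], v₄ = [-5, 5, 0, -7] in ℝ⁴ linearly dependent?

k = -6

Dependence holds iff the 4×4 matrix [v₁ v₂ v₃ v₄] is singular.
Cofactor expansion gives det = 81*k + 486.
Setting this to zero gives k = -6.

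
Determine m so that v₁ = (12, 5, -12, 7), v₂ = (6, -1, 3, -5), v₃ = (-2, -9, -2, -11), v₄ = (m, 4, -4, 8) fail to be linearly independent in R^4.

m = -2

Place the vectors as rows of a 4×4 matrix; dependence ⇔ determinant zero.
The determinant works out to 420*m + 840.
This vanishes exactly when m = -2.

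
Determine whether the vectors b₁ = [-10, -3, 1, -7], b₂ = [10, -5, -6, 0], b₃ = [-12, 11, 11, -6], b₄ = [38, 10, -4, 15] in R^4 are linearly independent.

The matrix [b₁|b₂|b₃|b₄] has determinant 0.
A zero determinant means the columns are linearly dependent.
Indeed 3b₁ - 2b₂ - b₃ + b₄ = 0.

linearly dependent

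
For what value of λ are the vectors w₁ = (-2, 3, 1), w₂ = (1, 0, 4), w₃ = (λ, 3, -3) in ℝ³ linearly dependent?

λ = -3

The set is linearly dependent precisely when det[w₁; w₂; w₃] = 0.
Expanding, det = 12*λ + 36.
Setting this to zero gives λ = -3.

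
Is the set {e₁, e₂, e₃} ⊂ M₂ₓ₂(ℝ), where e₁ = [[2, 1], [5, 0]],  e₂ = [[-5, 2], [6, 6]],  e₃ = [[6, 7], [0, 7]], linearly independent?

linearly independent

Take coordinates with respect to the standard basis {E₁₁, E₁₂, E₂₁, E₂₂}.
Row-reduce the matrix whose columns are e₁, e₂, e₃.
The reduction yields 3 nonzero rows, so the rank is 3.
Since rank = 3 (the number of vectors), the set is linearly independent.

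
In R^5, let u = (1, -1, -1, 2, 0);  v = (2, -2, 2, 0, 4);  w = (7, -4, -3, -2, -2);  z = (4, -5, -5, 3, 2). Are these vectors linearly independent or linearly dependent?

Row-reduce the matrix whose columns are u, v, w, z.
The reduction yields 4 nonzero rows, so the rank is 4.
Since rank = 4 (the number of vectors), the set is linearly independent.

linearly independent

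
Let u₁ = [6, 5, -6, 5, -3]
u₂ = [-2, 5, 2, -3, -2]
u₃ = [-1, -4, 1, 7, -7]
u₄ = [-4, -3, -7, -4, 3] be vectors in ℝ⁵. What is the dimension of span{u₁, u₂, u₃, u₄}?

Put the 5×4 matrix [u₁|u₂|u₃|u₄] into echelon form.
There are 4 pivot columns, so rank = 4.

dim = 4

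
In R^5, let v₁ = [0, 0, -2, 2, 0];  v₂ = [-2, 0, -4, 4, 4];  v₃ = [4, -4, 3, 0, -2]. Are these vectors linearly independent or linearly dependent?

Row-reduce the matrix whose columns are v₁, v₂, v₃.
The reduction yields 3 nonzero rows, so the rank is 3.
Since rank = 3 (the number of vectors), the set is linearly independent.

linearly independent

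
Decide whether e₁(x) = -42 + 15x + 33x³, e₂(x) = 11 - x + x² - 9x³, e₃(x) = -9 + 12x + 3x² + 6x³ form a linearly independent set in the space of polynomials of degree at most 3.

Write each element as a coordinate vector in ℝ⁴ using {1, x, …, x³}.
Place the vectors as rows of a 3×4 matrix and reduce to echelon form.
The reduction yields 2 nonzero rows, so the rank is 2.
Since rank 2 < 3, the set is linearly dependent.
Indeed e₁ + 3e₂ - e₃ = 0.

linearly dependent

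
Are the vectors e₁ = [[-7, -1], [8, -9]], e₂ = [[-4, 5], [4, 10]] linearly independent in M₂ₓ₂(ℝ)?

linearly independent

Write each element as a coordinate vector in ℝ⁴ using {E₁₁, E₁₂, E₂₁, E₂₂}.
Place the vectors as rows of a 2×4 matrix and reduce to echelon form.
The reduction yields 2 nonzero rows, so the rank is 2.
Since rank = 2 (the number of vectors), the set is linearly independent.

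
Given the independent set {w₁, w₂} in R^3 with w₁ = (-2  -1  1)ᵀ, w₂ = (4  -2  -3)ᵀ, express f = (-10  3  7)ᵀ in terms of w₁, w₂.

Write f = α₁w₁ + α₂w₂ and equate components.
The system has the unique solution (α₁, α₂) = (1, -2).

f = w₁ - 2w₂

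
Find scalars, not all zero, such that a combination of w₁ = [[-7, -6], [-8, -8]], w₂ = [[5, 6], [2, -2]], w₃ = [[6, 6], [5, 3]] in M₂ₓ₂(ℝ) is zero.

Write each element as a vector in ℝ⁴ using {E₁₁, E₁₂, E₂₁, E₂₂}.
Set up α₁w₁ + … + α₃w₃ = 0 and solve the homogeneous system.
A generator of the null space is (1, -1, 2).

w₁ - w₂ + 2w₃ = 0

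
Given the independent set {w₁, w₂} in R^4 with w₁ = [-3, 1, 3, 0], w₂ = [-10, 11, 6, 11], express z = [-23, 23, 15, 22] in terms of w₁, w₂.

Set up the augmented matrix [w₁ | w₂ | z] and row-reduce.
The system has the unique solution (α₁, α₂) = (1, 2).

z = w₁ + 2w₂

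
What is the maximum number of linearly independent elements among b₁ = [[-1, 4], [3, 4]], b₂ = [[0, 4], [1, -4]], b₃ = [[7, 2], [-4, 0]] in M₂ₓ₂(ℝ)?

Use coordinates relative to {E₁₁, E₁₂, E₂₁, E₂₂}.
Put the 4×3 matrix [b₁|b₂|b₃] into echelon form.
The echelon form has 3 nonzero rows, so the rank is 3.

3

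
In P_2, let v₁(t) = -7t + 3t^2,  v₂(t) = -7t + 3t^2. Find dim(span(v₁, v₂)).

dim = 1

Represent each element by its coordinate vector in ℝ³.
Apply Gaussian elimination to the matrix whose rows are v₁, v₂.
The echelon form has 1 nonzero row, so the rank is 1.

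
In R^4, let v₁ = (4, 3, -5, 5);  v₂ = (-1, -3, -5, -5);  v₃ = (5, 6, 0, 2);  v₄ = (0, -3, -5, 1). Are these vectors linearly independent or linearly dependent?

linearly independent

Form the 4×4 matrix with these as columns; its determinant is -240.
A nonzero determinant means the columns are linearly independent.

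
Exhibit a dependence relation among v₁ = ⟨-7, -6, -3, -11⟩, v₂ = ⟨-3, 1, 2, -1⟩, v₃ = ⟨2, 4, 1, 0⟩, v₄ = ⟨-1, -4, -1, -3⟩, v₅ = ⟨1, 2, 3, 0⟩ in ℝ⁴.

v₁ - 2v₂ - 2v₃ - 3v₄ + 2v₅ = 0

Write the vectors as columns of a matrix and find a nonzero vector in its null space.
One solution (up to scaling) is (1, -2, -2, -3, 2).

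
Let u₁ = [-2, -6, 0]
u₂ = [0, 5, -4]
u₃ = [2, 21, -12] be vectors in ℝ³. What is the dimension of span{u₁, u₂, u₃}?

Apply Gaussian elimination to the matrix whose rows are u₁, u₂, u₃.
Exactly 2 pivots survive; hence the rank is 2.

dim = 2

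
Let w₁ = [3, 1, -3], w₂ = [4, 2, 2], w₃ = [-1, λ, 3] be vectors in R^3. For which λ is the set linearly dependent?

λ = -1/9

Dependence holds iff the 3×3 matrix [w₁ w₂ w₃] is singular.
The determinant works out to -18*λ - 2.
This vanishes exactly when λ = -1/9.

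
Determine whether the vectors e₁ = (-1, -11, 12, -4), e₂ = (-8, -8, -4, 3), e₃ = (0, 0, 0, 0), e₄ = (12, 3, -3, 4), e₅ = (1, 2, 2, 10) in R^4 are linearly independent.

linearly dependent

There are 5 vectors in a 4-dimensional space, so they cannot be linearly independent.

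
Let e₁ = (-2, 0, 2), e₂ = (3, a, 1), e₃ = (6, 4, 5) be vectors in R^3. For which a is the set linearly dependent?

The set is linearly dependent precisely when det[e₁; e₂; e₃] = 0.
Expanding, det = 32 - 22*a.
Solving 32 - 22*a = 0 yields a = 16/11.

a = 16/11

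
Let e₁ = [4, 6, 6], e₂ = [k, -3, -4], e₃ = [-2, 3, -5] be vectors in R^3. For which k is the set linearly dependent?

The vectors are dependent exactly when the determinant of the matrix with rows e₁, e₂, e₃ vanishes.
The determinant works out to 48*k + 120.
Solving 48*k + 120 = 0 yields k = -5/2.

k = -5/2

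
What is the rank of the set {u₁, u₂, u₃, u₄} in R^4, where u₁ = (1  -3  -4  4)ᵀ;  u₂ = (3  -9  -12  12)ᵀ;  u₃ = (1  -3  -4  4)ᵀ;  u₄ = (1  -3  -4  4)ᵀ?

Row-reduce the 4×4 matrix with these as rows.
The echelon form has 1 nonzero row, so the rank is 1.

rank 1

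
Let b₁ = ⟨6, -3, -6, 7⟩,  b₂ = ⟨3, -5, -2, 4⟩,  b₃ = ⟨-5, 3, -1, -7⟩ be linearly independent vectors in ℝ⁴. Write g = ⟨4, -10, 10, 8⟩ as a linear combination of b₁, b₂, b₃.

g = -2b₁ + 2b₂ - 2b₃

Set up the augmented matrix [b₁ | b₂ | b₃ | g] and row-reduce.
The system has the unique solution (c₁, c₂, c₃) = (-2, 2, -2).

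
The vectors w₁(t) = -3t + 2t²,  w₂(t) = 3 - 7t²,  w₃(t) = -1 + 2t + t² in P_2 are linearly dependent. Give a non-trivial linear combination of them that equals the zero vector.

Pass to coordinate vectors relative to the basis {1, t, t²}.
Row-reduce the matrix with w₁, w₂, w₃ as columns; the null space gives the coefficients.
One solution (up to scaling) is (2, 1, 3).

2w₁ + w₂ + 3w₃ = 0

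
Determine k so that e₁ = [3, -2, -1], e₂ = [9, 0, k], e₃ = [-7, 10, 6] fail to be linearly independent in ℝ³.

The vectors are dependent exactly when the determinant of the matrix with rows e₁, e₂, e₃ vanishes.
Expanding, det = 18 - 16*k.
Solving 18 - 16*k = 0 yields k = 9/8.

k = 9/8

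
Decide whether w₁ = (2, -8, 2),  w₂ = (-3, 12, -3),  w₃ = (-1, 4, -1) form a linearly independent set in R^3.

linearly dependent

Row-reduce the matrix whose columns are w₁, w₂, w₃.
The reduction yields 1 nonzero row, so the rank is 1.
Since rank 1 < 3, the set is linearly dependent.
Indeed 3w₁ + 2w₂ = 0.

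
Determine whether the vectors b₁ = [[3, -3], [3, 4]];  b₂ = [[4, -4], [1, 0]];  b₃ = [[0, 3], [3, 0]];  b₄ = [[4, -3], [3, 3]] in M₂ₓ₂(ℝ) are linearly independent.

Take coordinates with respect to the standard basis {E₁₁, E₁₂, E₂₁, E₂₂}.
Row-reduce the matrix whose columns are b₁, b₂, b₃, b₄.
The reduction yields 4 nonzero rows, so the rank is 4.
Since rank = 4 (the number of vectors), the set is linearly independent.

linearly independent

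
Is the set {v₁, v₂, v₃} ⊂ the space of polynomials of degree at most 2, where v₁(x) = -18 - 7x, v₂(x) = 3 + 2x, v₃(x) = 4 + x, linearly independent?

Write each element as a coordinate vector in ℝ³ using {1, x, x²}.
The matrix [v₁|v₂|v₃] has determinant 0.
A zero determinant means the columns are linearly dependent.
Indeed v₁ + 2v₂ + 3v₃ = 0.

linearly dependent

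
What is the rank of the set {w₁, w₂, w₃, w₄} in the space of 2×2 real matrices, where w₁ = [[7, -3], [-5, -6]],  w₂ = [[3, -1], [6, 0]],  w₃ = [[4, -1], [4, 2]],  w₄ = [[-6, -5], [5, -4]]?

4

Use coordinates relative to {E₁₁, E₁₂, E₂₁, E₂₂}.
Row-reduce the 4×4 matrix with these as rows.
The echelon form has 4 nonzero rows, so the rank is 4.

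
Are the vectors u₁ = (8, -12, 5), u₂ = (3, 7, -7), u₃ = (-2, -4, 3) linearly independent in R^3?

linearly independent

Form the 3×3 matrix with these as columns; its determinant is -106.
A nonzero determinant means the columns are linearly independent.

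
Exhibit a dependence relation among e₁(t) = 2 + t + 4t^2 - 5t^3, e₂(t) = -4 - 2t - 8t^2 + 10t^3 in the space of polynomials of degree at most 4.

Take coordinates with respect to {1, t, …, t^4}.
Row-reduce the matrix with e₁, e₂ as columns; the null space gives the coefficients.
One solution (up to scaling) is (2, 1).

2e₁ + e₂ = 0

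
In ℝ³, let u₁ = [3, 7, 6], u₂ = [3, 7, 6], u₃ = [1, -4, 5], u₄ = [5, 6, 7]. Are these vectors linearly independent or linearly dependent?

There are 4 vectors in a 3-dimensional space, so they cannot be linearly independent.

linearly dependent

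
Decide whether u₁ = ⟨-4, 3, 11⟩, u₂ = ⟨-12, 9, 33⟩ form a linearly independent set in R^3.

One vector is a scalar multiple of another, so the set is dependent.

linearly dependent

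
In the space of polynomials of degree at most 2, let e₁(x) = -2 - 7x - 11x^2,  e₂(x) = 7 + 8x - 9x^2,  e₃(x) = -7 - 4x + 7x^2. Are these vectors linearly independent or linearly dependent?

Write each element as a coordinate vector in ℝ³ using {1, x, x^2}.
Row-reduce the matrix whose columns are e₁, e₂, e₃.
The reduction yields 3 nonzero rows, so the rank is 3.
Since rank = 3 (the number of vectors), the set is linearly independent.

linearly independent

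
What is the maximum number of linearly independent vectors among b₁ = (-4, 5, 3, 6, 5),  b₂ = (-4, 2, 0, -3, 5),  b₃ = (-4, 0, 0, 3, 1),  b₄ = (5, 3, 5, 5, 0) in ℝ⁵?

4

Row-reduce the 4×5 matrix with these as rows.
Reduction leaves 4 leading entries, giving rank 4.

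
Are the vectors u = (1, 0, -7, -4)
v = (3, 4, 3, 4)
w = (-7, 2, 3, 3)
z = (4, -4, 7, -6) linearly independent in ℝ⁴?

The matrix [u|v|w|z] has determinant 1756.
A nonzero determinant means the columns are linearly independent.

linearly independent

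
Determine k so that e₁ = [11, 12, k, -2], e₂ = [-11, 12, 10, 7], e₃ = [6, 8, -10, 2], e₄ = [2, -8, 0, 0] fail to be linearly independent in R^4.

k = -35/2

The vectors are dependent exactly when the determinant of the matrix with rows e₁, e₂, e₃, e₄ vanishes.
Cofactor expansion gives det = -576*k - 10080.
This vanishes exactly when k = -35/2.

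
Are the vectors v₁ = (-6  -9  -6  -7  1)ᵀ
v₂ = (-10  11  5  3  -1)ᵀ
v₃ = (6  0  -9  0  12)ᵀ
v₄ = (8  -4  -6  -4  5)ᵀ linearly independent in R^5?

linearly independent

Place the vectors as rows of a 4×5 matrix and reduce to echelon form.
The reduction yields 4 nonzero rows, so the rank is 4.
Since rank = 4 (the number of vectors), the set is linearly independent.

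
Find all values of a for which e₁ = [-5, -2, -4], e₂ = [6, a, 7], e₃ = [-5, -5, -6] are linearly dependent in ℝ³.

The set is linearly dependent precisely when det[e₁; e₂; e₃] = 0.
Cofactor expansion gives det = 10*a - 57.
Solving 10*a - 57 = 0 yields a = 57/10.

a = 57/10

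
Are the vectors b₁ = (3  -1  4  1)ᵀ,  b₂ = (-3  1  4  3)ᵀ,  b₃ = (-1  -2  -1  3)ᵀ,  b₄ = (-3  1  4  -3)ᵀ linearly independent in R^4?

Place the vectors as rows of a 4×4 matrix and reduce to echelon form.
The reduction yields 4 nonzero rows, so the rank is 4.
Since rank = 4 (the number of vectors), the set is linearly independent.

linearly independent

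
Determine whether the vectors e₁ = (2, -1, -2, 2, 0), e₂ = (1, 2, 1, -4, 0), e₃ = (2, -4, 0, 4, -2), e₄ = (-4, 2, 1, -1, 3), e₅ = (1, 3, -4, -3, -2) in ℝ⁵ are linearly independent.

linearly independent

The matrix [e₁|e₂|e₃|e₄|e₅] has determinant 54.
A nonzero determinant means the columns are linearly independent.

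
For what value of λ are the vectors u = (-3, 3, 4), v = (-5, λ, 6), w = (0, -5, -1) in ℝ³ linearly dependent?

λ = 5/3

Dependence holds iff the 3×3 matrix [u v w] is singular.
Cofactor expansion gives det = 3*λ - 5.
Solving 3*λ - 5 = 0 yields λ = 5/3.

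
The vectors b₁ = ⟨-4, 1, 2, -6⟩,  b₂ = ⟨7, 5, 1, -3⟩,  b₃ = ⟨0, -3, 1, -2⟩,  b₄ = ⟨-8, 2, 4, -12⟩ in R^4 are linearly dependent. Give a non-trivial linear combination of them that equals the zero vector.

2b₁ - b₄ = 0

Write the vectors as columns of a matrix and find a nonzero vector in its null space.
A generator of the null space is (2, 0, 0, -1).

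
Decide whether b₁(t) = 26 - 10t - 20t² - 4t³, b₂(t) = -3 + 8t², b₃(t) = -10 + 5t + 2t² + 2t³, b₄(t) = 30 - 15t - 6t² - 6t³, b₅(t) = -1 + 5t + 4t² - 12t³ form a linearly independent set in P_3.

linearly dependent

Take coordinates with respect to the standard basis {1, t, …, t³}.
There are 5 vectors in a 4-dimensional space, so they cannot be linearly independent.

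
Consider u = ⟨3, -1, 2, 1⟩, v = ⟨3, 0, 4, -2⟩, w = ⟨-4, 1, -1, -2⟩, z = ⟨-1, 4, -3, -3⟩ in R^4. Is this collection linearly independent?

linearly independent

Form the 4×4 matrix with these as columns; its determinant is 10.
A nonzero determinant means the columns are linearly independent.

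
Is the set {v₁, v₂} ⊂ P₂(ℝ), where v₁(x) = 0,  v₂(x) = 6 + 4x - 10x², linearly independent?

Write each element as a coordinate vector in ℝ³ using {1, x, x²}.
One of the vectors is the zero vector, so the set is linearly dependent.

linearly dependent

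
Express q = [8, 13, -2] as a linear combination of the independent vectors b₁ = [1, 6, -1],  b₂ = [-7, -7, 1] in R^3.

q = b₁ - b₂

Set up the augmented matrix [b₁ | b₂ | q] and row-reduce.
Row-reducing the augmented matrix gives the unique coefficients (α₁, α₂) = (1, -1).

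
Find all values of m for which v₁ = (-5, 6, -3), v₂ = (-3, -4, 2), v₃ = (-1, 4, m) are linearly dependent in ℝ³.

Dependence holds iff the 3×3 matrix [v₁ v₂ v₃] is singular.
Cofactor expansion gives det = 38*m + 76.
Setting this to zero gives m = -2.

m = -2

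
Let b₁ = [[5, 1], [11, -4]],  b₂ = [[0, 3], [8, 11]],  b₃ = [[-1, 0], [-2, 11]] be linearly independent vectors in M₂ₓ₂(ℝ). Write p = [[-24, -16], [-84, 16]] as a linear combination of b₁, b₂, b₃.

Identify each element with its coordinate vector in ℝ⁴ via {E₁₁, E₁₂, E₂₁, E₂₂}.
Set up the augmented matrix [b₁ | b₂ | b₃ | p] and row-reduce.
The system has the unique solution (a₁, a₂, a₃) = (-4, -4, 4).

p = -4b₁ - 4b₂ + 4b₃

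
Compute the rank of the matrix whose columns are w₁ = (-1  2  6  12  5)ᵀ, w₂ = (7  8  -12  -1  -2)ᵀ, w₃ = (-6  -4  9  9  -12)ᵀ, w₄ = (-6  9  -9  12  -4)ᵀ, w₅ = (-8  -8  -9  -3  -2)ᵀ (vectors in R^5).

5

Put the 5×5 matrix [w₁|w₂|w₃|w₄|w₅] into echelon form.
Reduction leaves 5 leading entries, giving rank 5.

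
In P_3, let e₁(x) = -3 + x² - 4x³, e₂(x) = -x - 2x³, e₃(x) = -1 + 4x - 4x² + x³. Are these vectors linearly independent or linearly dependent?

Take coordinates with respect to the standard basis {1, x, …, x³}.
Place the vectors as rows of a 3×4 matrix and reduce to echelon form.
The reduction yields 3 nonzero rows, so the rank is 3.
Since rank = 3 (the number of vectors), the set is linearly independent.

linearly independent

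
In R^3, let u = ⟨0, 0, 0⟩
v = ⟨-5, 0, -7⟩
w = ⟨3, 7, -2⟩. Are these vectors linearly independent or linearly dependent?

One of the vectors is the zero vector, so the set is linearly dependent.

linearly dependent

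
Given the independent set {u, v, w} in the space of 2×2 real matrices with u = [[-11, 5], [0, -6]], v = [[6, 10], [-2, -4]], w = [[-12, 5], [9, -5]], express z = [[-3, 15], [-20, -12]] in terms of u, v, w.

z = 3u + v - 2w

Take coordinate vectors relative to {E₁₁, E₁₂, E₂₁, E₂₂}.
Write z = α₁u + … + α₃w and equate components.
Back-substitution yields (α₁, α₂, α₃) = (3, 1, -2).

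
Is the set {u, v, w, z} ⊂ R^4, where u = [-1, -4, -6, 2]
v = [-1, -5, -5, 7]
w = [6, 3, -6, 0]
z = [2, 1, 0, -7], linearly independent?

The matrix [u|v|w|z] has determinant 627.
A nonzero determinant means the columns are linearly independent.

linearly independent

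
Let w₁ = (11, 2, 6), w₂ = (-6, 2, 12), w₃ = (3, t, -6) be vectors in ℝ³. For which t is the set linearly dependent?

t = -1

The set is linearly dependent precisely when det[w₁; w₂; w₃] = 0.
The determinant works out to -168*t - 168.
Solving -168*t - 168 = 0 yields t = -1.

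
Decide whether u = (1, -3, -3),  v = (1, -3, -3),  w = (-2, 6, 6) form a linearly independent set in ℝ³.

Two of the vectors are equal, giving an immediate dependence.

linearly dependent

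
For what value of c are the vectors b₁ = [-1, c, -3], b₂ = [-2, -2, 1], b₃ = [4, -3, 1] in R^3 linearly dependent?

c = 43/6

The vectors are dependent exactly when the determinant of the matrix with rows b₁, b₂, b₃ vanishes.
Cofactor expansion gives det = 6*c - 43.
Solving 6*c - 43 = 0 yields c = 43/6.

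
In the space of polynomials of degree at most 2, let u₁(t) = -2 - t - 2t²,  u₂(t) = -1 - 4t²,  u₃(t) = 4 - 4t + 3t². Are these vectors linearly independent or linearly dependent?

linearly independent

Write each element as a coordinate vector in ℝ³ using {1, t, t²}.
The matrix [u₁|u₂|u₃] has determinant 37.
A nonzero determinant means the columns are linearly independent.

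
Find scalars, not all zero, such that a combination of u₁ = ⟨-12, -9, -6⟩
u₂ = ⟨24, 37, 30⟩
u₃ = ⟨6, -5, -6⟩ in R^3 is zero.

Row-reduce the matrix with u₁, u₂, u₃ as columns; the null space gives the coefficients.
One solution (up to scaling) is (3, 1, 2).

3u₁ + u₂ + 2u₃ = 0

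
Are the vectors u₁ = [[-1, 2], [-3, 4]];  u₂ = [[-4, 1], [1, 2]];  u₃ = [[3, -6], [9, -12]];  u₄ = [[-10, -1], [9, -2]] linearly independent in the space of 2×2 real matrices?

Write each element as a coordinate vector in ℝ⁴ using {E₁₁, E₁₂, E₂₁, E₂₂}.
Row-reduce the matrix whose columns are u₁, u₂, u₃, u₄.
The reduction yields 2 nonzero rows, so the rank is 2.
Since rank 2 < 4, the set is linearly dependent.

linearly dependent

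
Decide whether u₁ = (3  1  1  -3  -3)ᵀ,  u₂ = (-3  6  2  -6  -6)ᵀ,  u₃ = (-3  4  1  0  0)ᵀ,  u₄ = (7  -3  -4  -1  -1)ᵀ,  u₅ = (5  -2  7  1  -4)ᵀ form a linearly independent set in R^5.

Place the vectors as rows of a 5×5 matrix and reduce to echelon form.
The reduction yields 5 nonzero rows, so the rank is 5.
Since rank = 5 (the number of vectors), the set is linearly independent.

linearly independent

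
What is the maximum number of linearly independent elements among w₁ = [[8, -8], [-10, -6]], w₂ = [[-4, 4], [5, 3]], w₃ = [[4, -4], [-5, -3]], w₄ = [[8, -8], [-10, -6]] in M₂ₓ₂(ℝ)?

1

Represent each element by its coordinate vector in ℝ⁴.
Form the matrix with w₁, w₂, w₃, w₄ as columns and reduce.
Reduction leaves 1 leading entry, giving rank 1.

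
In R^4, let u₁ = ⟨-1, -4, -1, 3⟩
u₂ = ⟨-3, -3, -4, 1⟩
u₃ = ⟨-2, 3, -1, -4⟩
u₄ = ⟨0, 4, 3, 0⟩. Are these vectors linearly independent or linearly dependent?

linearly independent

Form the 4×4 matrix with these as columns; its determinant is -78.
A nonzero determinant means the columns are linearly independent.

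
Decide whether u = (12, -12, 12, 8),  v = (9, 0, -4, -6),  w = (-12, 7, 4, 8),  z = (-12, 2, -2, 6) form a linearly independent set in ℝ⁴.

Row-reduce the matrix whose columns are u, v, w, z.
The reduction yields 4 nonzero rows, so the rank is 4.
Since rank = 4 (the number of vectors), the set is linearly independent.

linearly independent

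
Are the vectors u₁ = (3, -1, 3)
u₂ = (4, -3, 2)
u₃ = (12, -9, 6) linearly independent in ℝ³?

One vector is a scalar multiple of another, so the set is dependent.

linearly dependent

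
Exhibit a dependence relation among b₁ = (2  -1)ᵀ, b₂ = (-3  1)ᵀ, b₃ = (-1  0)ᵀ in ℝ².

Write the vectors as columns of a matrix and find a nonzero vector in its null space.
One solution (up to scaling) is (1, 1, -1).

b₁ + b₂ - b₃ = 0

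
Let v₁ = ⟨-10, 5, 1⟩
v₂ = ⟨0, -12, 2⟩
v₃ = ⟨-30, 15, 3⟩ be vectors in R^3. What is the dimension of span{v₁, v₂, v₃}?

dim = 2

Form the matrix with v₁, v₂, v₃ as columns and reduce.
The echelon form has 2 nonzero rows, so the rank is 2.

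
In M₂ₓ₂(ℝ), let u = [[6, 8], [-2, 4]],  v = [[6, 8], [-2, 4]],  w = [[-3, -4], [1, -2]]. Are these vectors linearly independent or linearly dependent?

Write each element as a coordinate vector in ℝ⁴ using {E₁₁, E₁₂, E₂₁, E₂₂}.
Row-reduce the matrix whose columns are u, v, w.
The reduction yields 1 nonzero row, so the rank is 1.
Since rank 1 < 3, the set is linearly dependent.
Indeed u - v = 0.

linearly dependent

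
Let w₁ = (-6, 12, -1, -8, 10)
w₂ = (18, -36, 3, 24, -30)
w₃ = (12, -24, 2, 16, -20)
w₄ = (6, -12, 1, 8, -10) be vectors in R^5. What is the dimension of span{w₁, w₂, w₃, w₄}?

Apply Gaussian elimination to the matrix whose rows are w₁, w₂, w₃, w₄.
There is 1 pivot column, so rank = 1.

dim = 1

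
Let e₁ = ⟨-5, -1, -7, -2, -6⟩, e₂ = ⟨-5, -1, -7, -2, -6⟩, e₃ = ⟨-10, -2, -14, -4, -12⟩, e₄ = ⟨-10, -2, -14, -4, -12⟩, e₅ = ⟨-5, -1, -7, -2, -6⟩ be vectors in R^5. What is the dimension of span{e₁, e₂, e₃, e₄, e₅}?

Form the matrix with e₁, e₂, e₃, e₄, e₅ as columns and reduce.
The echelon form has 1 nonzero row, so the rank is 1.

1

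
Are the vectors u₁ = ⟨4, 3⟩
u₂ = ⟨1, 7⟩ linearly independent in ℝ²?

Row-reduce the matrix whose columns are u₁, u₂.
The reduction yields 2 nonzero rows, so the rank is 2.
Since rank = 2 (the number of vectors), the set is linearly independent.

linearly independent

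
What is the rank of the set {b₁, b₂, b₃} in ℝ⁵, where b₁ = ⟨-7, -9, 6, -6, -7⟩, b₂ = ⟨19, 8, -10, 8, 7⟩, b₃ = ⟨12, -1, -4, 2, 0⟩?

Put the 5×3 matrix [b₁|b₂|b₃] into echelon form.
Exactly 2 pivots survive; hence the rank is 2.

rank 2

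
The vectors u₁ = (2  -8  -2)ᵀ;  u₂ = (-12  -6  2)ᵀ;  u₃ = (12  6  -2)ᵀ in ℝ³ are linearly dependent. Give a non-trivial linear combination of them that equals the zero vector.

Write the vectors as columns of a matrix and find a nonzero vector in its null space.
One solution (up to scaling) is (0, 1, 1).

u₂ + u₃ = 0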